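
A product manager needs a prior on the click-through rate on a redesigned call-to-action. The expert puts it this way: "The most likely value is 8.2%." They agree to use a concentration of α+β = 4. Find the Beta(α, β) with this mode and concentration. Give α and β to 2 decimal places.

α = 1.16, β = 2.84

For α,β > 1 the Beta mode is (α−1)/(α+β−2). With α+β = 4, the mode is (α−1)/2.
Set (α−1)/2 = 0.082 → α = 1 + 0.082·2 = 1.16.
β = 4 − α = 2.84.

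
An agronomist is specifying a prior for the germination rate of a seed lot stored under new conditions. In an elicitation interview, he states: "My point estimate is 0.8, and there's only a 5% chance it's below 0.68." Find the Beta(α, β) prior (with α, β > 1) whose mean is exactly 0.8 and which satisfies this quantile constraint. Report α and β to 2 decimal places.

α ≈ 27.50, β ≈ 6.87

With mean 0.8 fixed, write α = 0.8s, β = 0.2s where s = α+β.
Need P(θ < 0.68) = 0.05 under Beta(0.8s, 0.2s). Normal approximation: (q−m)/√(m(1−m)/s) ≈ z_{0.05} = -1.64, so s ≈ 0.8·0.2·(-1.64)²/(0.68−0.8)² = 30.1.
At s = 30.1: P(θ<0.68) ≈ 0.061. Adjusting to match 0.05 gives s ≈ 34.37.
So α = 0.8·34.37 ≈ 27.50, β = 0.2·34.37 ≈ 6.87.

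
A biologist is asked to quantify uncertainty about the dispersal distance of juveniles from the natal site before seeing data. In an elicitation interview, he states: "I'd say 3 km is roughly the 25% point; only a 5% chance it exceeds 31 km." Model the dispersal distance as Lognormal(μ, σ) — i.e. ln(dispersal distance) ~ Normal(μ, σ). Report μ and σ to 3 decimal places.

If T ~ Lognormal(μ,σ) then ln T ~ Normal(μ,σ), so the p-quantile of ln T is μ + z_p·σ.
ln(3) = 1.099 and ln(31) = 3.434; z_{0.25} = -0.6745, z_{0.95} = 1.645.
σ = (3.434 − 1.099)/(1.645 − (-0.6745)) = 1.007.
μ = 1.099 − (-0.6745)·1.007 = 1.778.

μ ≈ 1.778, σ ≈ 1.007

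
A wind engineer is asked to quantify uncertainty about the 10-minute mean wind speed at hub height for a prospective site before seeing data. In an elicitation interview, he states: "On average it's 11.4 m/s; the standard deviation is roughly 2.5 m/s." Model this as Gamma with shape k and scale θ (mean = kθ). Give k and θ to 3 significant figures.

For Gamma(k, scale θ): mean = kθ, variance = kθ², so CV = 1/√k.
CV = SD/mean = 2.5/11.4 = 0.2193, hence k = 1/CV² = 20.8.
Then θ = mean/k = 11.4/20.8 = 0.548.

k ≈ 20.8, θ ≈ 0.548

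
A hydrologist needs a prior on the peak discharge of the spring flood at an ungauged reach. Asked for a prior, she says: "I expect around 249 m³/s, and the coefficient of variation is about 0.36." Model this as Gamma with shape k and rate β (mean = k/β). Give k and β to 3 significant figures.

For Gamma(k, rate β): mean = k/β, variance = k/β², so CV = 1/√k.
CV = 0.36, hence k = 1/CV² = 7.72.
Then β = k/mean = 7.72/249 = 0.031.

k ≈ 7.72, β ≈ 0.031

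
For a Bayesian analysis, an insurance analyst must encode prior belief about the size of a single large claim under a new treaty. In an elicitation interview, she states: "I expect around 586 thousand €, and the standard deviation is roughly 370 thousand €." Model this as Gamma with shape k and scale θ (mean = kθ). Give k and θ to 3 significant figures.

k ≈ 2.51, θ ≈ 234

For Gamma(k, scale θ): mean = kθ, variance = kθ², so CV = 1/√k.
CV = SD/mean = 370/586 = 0.6314, hence k = 1/CV² = 2.51.
Then θ = mean/k = 586/2.51 = 234.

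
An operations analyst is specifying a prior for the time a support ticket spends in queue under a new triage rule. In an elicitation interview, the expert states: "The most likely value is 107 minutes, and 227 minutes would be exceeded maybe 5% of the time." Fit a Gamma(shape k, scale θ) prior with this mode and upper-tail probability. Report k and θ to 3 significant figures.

Gamma(k,θ) with k>1 has mode (k−1)θ, so θ = 107/(k−1).
Need P(X < 227) = 0.95 with θ tied to k this way. Start at k = 2, θ = 107: P(X<227) ≈ 0.626.
Too low — raise k to concentrate. Iterating converges to k ≈ 5.88.
Then θ = 107/(5.88−1) ≈ 21.9.

k ≈ 5.88, θ ≈ 21.9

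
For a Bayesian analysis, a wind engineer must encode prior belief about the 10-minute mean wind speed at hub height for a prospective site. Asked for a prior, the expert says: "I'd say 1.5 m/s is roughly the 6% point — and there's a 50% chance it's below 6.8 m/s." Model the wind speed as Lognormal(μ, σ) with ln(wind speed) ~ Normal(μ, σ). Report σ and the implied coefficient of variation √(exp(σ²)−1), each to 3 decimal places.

If T ~ Lognormal(μ,σ) then ln T ~ Normal(μ,σ), so the p-quantile of ln T is μ + z_p·σ.
ln(1.5) = 0.4055 and ln(6.8) = 1.917; z_{0.06} = -1.555, z_{0.5} = 0.
σ = (1.917 − 0.4055)/(0 − (-1.555)) = 0.972.
μ = 0.4055 − (-1.555)·0.972 = 1.917.
CV = √(exp(σ²)−1) = √(exp(0.9451)−1) = 1.254.

σ ≈ 0.972, CV ≈ 1.254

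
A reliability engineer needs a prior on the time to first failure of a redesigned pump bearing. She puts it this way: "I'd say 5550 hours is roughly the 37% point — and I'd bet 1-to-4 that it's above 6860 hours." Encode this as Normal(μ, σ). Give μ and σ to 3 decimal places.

For Normal(μ,σ), the p-quantile is μ + z_p·σ. Here z_{0.37} = -0.3319, z_{0.8} = 0.8416.
So 5550 = μ − 0.3319σ and 6860 = μ + 0.8416σ.
Subtracting: σ = (6860 − 5550)/(0.8416 − (-0.3319)) = 1116.343.
Then μ = 5550 − (-0.3319)·1116.343 = 5920.462.

μ = 5920.462, σ = 1116.343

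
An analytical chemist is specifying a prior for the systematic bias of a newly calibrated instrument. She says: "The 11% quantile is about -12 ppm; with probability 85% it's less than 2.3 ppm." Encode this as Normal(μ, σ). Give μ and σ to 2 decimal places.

The p-quantile of Normal(μ,σ) is μ + z_p·σ, with z_{0.11} = -1.227 and z_{0.85} = 1.036.
Eliminate σ: μ = (z₂·x₁ − z₁·x₂)/(z₂ − z₁) = (1.036·-12 − (-1.227)·2.3)/2.263 = -4.25.
Then σ = (x₂ − x₁)/(z₂ − z₁) = (2.3 − -12)/2.263 = 6.32.

μ = -4.25, σ = 6.32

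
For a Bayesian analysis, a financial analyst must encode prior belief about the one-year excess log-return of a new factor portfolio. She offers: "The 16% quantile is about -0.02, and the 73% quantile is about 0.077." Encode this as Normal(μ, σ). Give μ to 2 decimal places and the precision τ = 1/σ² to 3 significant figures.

For Normal(μ,σ), the p-quantile is μ + z_p·σ. Here z_{0.16} = -0.9945, z_{0.73} = 0.6128.
So -0.02 = μ − 0.9945σ and 0.077 = μ + 0.6128σ.
Subtracting: σ = (0.077 − -0.02)/(0.6128 − (-0.9945)) = 0.06.
Then μ = -0.02 − (-0.9945)·0.06 = 0.04.
Precision τ = 1/σ² = 1/0.06035² = 275.

μ = 0.04, τ = 275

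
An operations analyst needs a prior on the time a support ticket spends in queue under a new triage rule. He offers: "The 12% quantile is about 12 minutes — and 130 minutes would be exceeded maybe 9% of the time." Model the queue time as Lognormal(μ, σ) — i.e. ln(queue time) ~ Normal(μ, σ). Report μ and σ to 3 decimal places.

If T ~ Lognormal(μ,σ) then ln T ~ Normal(μ,σ), so the p-quantile of ln T is μ + z_p·σ.
ln(12) = 2.485 and ln(130) = 4.868; z_{0.12} = -1.175, z_{0.91} = 1.341.
σ = (4.868 − 2.485)/(1.341 − (-1.175)) = 0.947.
μ = 2.485 − (-1.175)·0.947 = 3.598.

μ ≈ 3.598, σ ≈ 0.947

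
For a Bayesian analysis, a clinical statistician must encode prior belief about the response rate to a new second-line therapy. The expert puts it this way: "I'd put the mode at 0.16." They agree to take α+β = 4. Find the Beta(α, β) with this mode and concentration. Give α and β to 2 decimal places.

For α,β > 1 the Beta mode is (α−1)/(α+β−2). With α+β = 4, the mode is (α−1)/2.
Set (α−1)/2 = 0.16 → α = 1 + 0.16·2 = 1.32.
β = 4 − α = 2.68.

α = 1.32, β = 2.68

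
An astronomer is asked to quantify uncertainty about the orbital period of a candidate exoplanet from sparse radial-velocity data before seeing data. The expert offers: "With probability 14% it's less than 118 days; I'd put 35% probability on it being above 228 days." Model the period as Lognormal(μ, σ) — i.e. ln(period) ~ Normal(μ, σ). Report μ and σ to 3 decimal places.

μ ≈ 5.256, σ ≈ 0.449

If T ~ Lognormal(μ,σ) then ln T ~ Normal(μ,σ), so the p-quantile of ln T is μ + z_p·σ.
ln(118) = 4.771 and ln(228) = 5.429; z_{0.14} = -1.08, z_{0.65} = 0.3853.
σ = (5.429 − 4.771)/(0.3853 − (-1.08)) = 0.449.
μ = 4.771 − (-1.08)·0.449 = 5.256.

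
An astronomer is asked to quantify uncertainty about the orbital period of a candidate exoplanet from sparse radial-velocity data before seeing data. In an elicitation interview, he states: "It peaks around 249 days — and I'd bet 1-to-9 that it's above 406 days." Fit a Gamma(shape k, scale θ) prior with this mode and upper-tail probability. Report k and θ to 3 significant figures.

Gamma(k,θ) with k>1 has mode (k−1)θ, so θ = 249/(k−1).
Need P(X < 406) = 0.9 with θ tied to k this way. Start at k = 2, θ = 249: P(X<406) ≈ 0.485.
Too low — raise k to concentrate. Iterating converges to k ≈ 8.88.
Then θ = 249/(8.88−1) ≈ 31.6.

k ≈ 8.88, θ ≈ 31.6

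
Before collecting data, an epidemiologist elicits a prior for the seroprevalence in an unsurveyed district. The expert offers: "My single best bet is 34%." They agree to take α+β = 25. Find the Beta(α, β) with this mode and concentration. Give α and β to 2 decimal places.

For α,β > 1 the Beta mode is (α−1)/(α+β−2). With α+β = 25, the mode is (α−1)/23.
Set (α−1)/23 = 0.34 → α = 1 + 0.34·23 = 8.82.
β = 25 − α = 16.18.

α = 8.82, β = 16.18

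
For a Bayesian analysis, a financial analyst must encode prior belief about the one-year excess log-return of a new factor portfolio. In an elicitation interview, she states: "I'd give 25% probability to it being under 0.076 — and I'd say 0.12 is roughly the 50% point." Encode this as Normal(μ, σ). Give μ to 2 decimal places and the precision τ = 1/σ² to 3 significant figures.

μ = 0.12, τ = 235

For Normal(μ,σ), the p-quantile is μ + z_p·σ. Here z_{0.25} = -0.6745, z_{0.5} = 0.
So 0.076 = μ − 0.6745σ and 0.12 = μ + 0σ.
Subtracting: σ = (0.12 − 0.076)/(0 − (-0.6745)) = 0.07.
Then μ = 0.076 − (-0.6745)·0.07 = 0.12.
Precision τ = 1/σ² = 1/0.06523² = 235.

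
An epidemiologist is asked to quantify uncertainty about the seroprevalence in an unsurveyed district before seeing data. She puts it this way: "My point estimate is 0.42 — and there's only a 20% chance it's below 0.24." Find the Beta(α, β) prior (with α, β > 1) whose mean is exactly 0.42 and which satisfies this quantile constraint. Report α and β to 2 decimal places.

α ≈ 2.32, β ≈ 3.20

With mean 0.42 fixed, write α = 0.42s, β = 0.58s where s = α+β.
Need P(θ < 0.24) = 0.2 under Beta(0.42s, 0.58s). Normal approximation: (q−m)/√(m(1−m)/s) ≈ z_{0.2} = -0.842, so s ≈ 0.42·0.58·(-0.842)²/(0.24−0.42)² = 5.3.
At s = 5.3: P(θ<0.24) ≈ 0.205. Adjusting to match 0.2 gives s ≈ 5.51.
So α = 0.42·5.51 ≈ 2.32, β = 0.58·5.51 ≈ 3.20.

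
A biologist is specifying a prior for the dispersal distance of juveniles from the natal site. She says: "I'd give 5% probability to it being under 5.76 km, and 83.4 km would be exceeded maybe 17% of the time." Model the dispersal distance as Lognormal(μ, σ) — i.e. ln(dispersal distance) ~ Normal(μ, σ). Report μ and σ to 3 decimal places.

If T ~ Lognormal(μ,σ) then ln T ~ Normal(μ,σ), so the p-quantile of ln T is μ + z_p·σ.
ln(5.76) = 1.751 and ln(83.4) = 4.424; z_{0.05} = -1.645, z_{0.83} = 0.9542.
σ = (4.424 − 1.751)/(0.9542 − (-1.645)) = 1.028.
μ = 1.751 − (-1.645)·1.028 = 3.442.

μ ≈ 3.442, σ ≈ 1.028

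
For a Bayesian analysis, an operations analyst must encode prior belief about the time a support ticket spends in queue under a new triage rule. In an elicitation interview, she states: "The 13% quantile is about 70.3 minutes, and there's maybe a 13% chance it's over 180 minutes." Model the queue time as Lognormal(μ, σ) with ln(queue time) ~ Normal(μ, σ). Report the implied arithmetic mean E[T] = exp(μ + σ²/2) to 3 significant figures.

E[T] ≈ 123 minutes

If T ~ Lognormal(μ,σ) then ln T ~ Normal(μ,σ), so the p-quantile of ln T is μ + z_p·σ.
ln(70.3) = 4.253 and ln(180) = 5.193; z_{0.13} = -1.126, z_{0.87} = 1.126.
σ = (5.193 − 4.253)/(1.126 − (-1.126)) = 0.417.
μ = 4.253 − (-1.126)·0.417 = 4.723.
E[T] = exp(μ + σ²/2) = exp(4.723 + 0.0871) = 123 minutes.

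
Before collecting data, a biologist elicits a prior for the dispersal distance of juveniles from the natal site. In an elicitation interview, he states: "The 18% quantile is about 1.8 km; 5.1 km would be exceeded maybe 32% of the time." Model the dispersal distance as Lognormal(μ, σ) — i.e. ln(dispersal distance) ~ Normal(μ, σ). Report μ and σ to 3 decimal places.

μ ≈ 1.277, σ ≈ 0.753

If T ~ Lognormal(μ,σ) then ln T ~ Normal(μ,σ), so the p-quantile of ln T is μ + z_p·σ.
ln(1.8) = 0.5878 and ln(5.1) = 1.629; z_{0.18} = -0.9154, z_{0.68} = 0.4677.
σ = (1.629 − 0.5878)/(0.4677 − (-0.9154)) = 0.753.
μ = 0.5878 − (-0.9154)·0.753 = 1.277.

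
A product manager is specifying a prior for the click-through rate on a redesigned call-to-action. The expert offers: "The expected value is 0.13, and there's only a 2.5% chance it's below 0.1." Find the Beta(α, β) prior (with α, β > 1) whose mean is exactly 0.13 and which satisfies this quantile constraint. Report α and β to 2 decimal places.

α ≈ 56.19, β ≈ 376.07

With mean 0.13 fixed, write α = 0.13s, β = 0.87s where s = α+β.
Need P(θ < 0.1) = 0.025 under Beta(0.13s, 0.87s). Normal approximation: (q−m)/√(m(1−m)/s) ≈ z_{0.025} = -1.96, so s ≈ 0.13·0.87·(-1.96)²/(0.1−0.13)² = 482.7.
At s = 482.7: P(θ<0.1) ≈ 0.019. Adjusting to match 0.025 gives s ≈ 432.26.
So α = 0.13·432.26 ≈ 56.19, β = 0.87·432.26 ≈ 376.07.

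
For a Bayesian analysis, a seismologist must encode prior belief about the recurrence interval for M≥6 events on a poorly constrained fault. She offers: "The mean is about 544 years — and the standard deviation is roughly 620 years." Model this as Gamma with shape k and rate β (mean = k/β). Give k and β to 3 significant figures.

For Gamma(k, rate β): mean = k/β, variance = k/β², so CV = 1/√k.
CV = SD/mean = 620/544 = 1.14, hence k = 1/CV² = 0.77.
Then β = k/mean = 0.77/544 = 0.00142.

k ≈ 0.77, β ≈ 0.00142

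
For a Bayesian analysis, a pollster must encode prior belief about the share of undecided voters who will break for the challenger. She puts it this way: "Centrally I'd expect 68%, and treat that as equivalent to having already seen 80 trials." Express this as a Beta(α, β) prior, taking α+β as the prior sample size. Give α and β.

Under the effective-sample-size interpretation, Beta(α, β) has prior mean α/(α+β) and prior sample size α+β.
So α+β = 80 and α/(α+β) = 0.68, giving α = 0.68·80 = 54.4 and β = 80 − 54.4 = 25.6.

α = 54.4, β = 25.6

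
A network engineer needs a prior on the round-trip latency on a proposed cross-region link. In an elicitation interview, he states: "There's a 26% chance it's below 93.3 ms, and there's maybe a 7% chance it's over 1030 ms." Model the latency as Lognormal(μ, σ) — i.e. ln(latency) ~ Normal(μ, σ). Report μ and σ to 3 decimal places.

If T ~ Lognormal(μ,σ) then ln T ~ Normal(μ,σ), so the p-quantile of ln T is μ + z_p·σ.
ln(93.3) = 4.536 and ln(1030) = 6.937; z_{0.26} = -0.6433, z_{0.93} = 1.476.
σ = (6.937 − 4.536)/(1.476 − (-0.6433)) = 1.133.
μ = 4.536 − (-0.6433)·1.133 = 5.265.

μ ≈ 5.265, σ ≈ 1.133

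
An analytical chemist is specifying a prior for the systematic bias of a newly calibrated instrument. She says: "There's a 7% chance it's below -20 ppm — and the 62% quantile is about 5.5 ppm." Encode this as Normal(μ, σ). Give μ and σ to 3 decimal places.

For Normal(μ,σ), the p-quantile is μ + z_p·σ. Here z_{0.07} = -1.476, z_{0.62} = 0.3055.
So -20 = μ − 1.476σ and 5.5 = μ + 0.3055σ.
Subtracting: σ = (5.5 − -20)/(0.3055 − (-1.476)) = 14.316.
Then μ = -20 − (-1.476)·14.316 = 1.127.

μ = 1.127, σ = 14.316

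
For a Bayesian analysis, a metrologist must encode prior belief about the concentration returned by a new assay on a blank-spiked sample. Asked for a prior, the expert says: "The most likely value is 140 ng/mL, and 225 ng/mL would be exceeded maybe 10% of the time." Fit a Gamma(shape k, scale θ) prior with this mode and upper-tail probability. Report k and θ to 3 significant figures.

k ≈ 9.35, θ ≈ 16.8

Gamma(k,θ) with k>1 has mode (k−1)θ, so θ = 140/(k−1).
Need P(X < 225) = 0.9 with θ tied to k this way. Start at k = 2, θ = 140: P(X<225) ≈ 0.477.
Too low — raise k to concentrate. Iterating converges to k ≈ 9.35.
Then θ = 140/(9.35−1) ≈ 16.8.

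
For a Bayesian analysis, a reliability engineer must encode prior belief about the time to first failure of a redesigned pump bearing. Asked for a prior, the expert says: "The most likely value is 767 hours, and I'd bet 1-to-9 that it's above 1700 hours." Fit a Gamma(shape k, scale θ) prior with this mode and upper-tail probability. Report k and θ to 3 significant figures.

k ≈ 4.04, θ ≈ 253

Gamma(k,θ) with k>1 has mode (k−1)θ, so θ = 767/(k−1).
Need P(X < 1700) = 0.9 with θ tied to k this way. Start at k = 2, θ = 767: P(X<1700) ≈ 0.649.
Too low — raise k to concentrate. Iterating converges to k ≈ 4.04.
Then θ = 767/(4.04−1) ≈ 253.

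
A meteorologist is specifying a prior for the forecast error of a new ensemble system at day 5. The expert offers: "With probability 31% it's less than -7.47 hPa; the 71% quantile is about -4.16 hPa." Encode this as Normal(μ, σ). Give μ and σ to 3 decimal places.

The p-quantile of Normal(μ,σ) is μ + z_p·σ, with z_{0.31} = -0.4959 and z_{0.71} = 0.5534.
Eliminate σ: μ = (z₂·x₁ − z₁·x₂)/(z₂ − z₁) = (0.5534·-7.47 − (-0.4959)·-4.16)/1.049 = -5.906.
Then σ = (x₂ − x₁)/(z₂ − z₁) = (-4.16 − -7.47)/1.049 = 3.155.

μ = -5.906, σ = 3.155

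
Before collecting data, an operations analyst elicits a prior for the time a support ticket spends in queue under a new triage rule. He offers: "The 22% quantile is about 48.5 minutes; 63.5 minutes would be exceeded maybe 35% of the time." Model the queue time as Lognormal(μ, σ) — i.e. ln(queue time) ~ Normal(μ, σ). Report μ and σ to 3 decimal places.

If T ~ Lognormal(μ,σ) then ln T ~ Normal(μ,σ), so the p-quantile of ln T is μ + z_p·σ.
ln(48.5) = 3.882 and ln(63.5) = 4.151; z_{0.22} = -0.7722, z_{0.65} = 0.3853.
σ = (4.151 − 3.882)/(0.3853 − (-0.7722)) = 0.233.
μ = 3.882 − (-0.7722)·0.233 = 4.061.

μ ≈ 4.061, σ ≈ 0.233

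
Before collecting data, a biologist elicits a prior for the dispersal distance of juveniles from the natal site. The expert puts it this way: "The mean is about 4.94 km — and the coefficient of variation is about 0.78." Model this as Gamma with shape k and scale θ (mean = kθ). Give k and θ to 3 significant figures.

For Gamma(k, scale θ): mean = kθ, variance = kθ², so CV = 1/√k.
CV = 0.78, hence k = 1/CV² = 1.64.
Then θ = mean/k = 4.94/1.64 = 3.01.

k ≈ 1.64, θ ≈ 3.01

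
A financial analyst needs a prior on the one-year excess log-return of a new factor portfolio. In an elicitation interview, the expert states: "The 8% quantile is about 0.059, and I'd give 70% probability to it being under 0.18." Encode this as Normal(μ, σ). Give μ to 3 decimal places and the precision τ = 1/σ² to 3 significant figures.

μ = 0.147, τ = 254

The p-quantile of Normal(μ,σ) is μ + z_p·σ, with z_{0.08} = -1.405 and z_{0.7} = 0.5244.
Eliminate σ: μ = (z₂·x₁ − z₁·x₂)/(z₂ − z₁) = (0.5244·0.059 − (-1.405)·0.18)/1.929 = 0.147.
Then σ = (x₂ − x₁)/(z₂ − z₁) = (0.18 − 0.059)/1.929 = 0.063.
Precision τ = 1/σ² = 1/0.06271² = 254.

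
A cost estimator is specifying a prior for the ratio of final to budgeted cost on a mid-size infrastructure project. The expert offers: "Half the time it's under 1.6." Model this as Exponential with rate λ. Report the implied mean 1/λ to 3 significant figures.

mean ≈ 2.31

Exponential median = ln 2 / λ, so λ = ln 2 / 1.6 = 0.433.
Mean = 1/λ = 2.31.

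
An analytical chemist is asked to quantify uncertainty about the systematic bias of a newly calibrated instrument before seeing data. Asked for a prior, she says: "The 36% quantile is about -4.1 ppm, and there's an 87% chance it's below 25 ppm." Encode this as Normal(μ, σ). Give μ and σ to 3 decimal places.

μ = 2.925, σ = 19.598

The p-quantile of Normal(μ,σ) is μ + z_p·σ, with z_{0.36} = -0.3585 and z_{0.87} = 1.126.
Eliminate σ: μ = (z₂·x₁ − z₁·x₂)/(z₂ − z₁) = (1.126·-4.1 − (-0.3585)·25)/1.485 = 2.925.
Then σ = (x₂ − x₁)/(z₂ − z₁) = (25 − -4.1)/1.485 = 19.598.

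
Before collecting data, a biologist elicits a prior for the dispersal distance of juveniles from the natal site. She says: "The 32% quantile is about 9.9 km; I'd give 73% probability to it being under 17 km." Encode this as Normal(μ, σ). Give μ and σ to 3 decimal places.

For Normal(μ,σ), the p-quantile is μ + z_p·σ. Here z_{0.32} = -0.4677, z_{0.73} = 0.6128.
So 9.9 = μ − 0.4677σ and 17 = μ + 0.6128σ.
Subtracting: σ = (17 − 9.9)/(0.6128 − (-0.4677)) = 6.571.
Then μ = 9.9 − (-0.4677)·6.571 = 12.973.

μ = 12.973, σ = 6.571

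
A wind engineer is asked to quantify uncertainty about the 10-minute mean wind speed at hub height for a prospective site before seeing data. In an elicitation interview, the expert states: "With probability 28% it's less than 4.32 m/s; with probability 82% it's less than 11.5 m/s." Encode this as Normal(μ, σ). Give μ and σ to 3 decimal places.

For Normal(μ,σ), the p-quantile is μ + z_p·σ. Here z_{0.28} = -0.5828, z_{0.82} = 0.9154.
So 4.32 = μ − 0.5828σ and 11.5 = μ + 0.9154σ.
Subtracting: σ = (11.5 − 4.32)/(0.9154 − (-0.5828)) = 4.792.
Then μ = 4.32 − (-0.5828)·4.792 = 7.113.

μ = 7.113, σ = 4.792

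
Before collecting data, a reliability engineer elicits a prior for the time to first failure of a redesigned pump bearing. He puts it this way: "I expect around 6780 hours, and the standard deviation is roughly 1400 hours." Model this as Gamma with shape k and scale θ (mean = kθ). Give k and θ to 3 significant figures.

For Gamma(k, scale θ): mean = kθ, variance = kθ², so CV = 1/√k.
CV = SD/mean = 1400/6780 = 0.2065, hence k = 1/CV² = 23.5.
Then θ = mean/k = 6780/23.5 = 289.

k ≈ 23.5, θ ≈ 289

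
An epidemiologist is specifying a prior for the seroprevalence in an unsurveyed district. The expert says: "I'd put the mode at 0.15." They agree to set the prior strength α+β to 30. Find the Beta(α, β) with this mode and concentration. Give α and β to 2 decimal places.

For α,β > 1 the Beta mode is (α−1)/(α+β−2). With α+β = 30, the mode is (α−1)/28.
Set (α−1)/28 = 0.15 → α = 1 + 0.15·28 = 5.20.
β = 30 − α = 24.80.

α = 5.20, β = 24.80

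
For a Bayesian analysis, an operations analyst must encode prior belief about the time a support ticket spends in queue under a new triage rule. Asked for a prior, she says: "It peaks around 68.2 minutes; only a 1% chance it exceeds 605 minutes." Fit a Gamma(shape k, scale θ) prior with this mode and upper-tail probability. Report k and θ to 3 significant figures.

Gamma(k,θ) with k>1 has mode (k−1)θ, so θ = 68.2/(k−1).
Need P(X < 605) = 0.99 with θ tied to k this way. Start at k = 2, θ = 68.2: P(X<605) ≈ 0.999.
Too high — lower k to spread out. Iterating converges to k ≈ 1.68.
Then θ = 68.2/(1.68−1) ≈ 100.

k ≈ 1.68, θ ≈ 100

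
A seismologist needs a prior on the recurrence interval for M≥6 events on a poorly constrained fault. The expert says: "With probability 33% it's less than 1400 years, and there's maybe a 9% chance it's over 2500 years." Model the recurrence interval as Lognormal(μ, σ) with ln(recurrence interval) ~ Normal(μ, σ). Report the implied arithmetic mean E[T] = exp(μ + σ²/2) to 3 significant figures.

If T ~ Lognormal(μ,σ) then ln T ~ Normal(μ,σ), so the p-quantile of ln T is μ + z_p·σ.
ln(1400) = 7.244 and ln(2500) = 7.824; z_{0.33} = -0.4399, z_{0.91} = 1.341.
σ = (7.824 − 7.244)/(1.341 − (-0.4399)) = 0.326.
μ = 7.244 − (-0.4399)·0.326 = 7.387.
E[T] = exp(μ + σ²/2) = exp(7.387 + 0.0530) = 1700 years.

E[T] ≈ 1700 years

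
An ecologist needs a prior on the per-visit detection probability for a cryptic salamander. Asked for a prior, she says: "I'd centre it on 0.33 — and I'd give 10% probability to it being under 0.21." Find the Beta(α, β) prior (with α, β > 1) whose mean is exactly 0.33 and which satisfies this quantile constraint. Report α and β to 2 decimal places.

With mean 0.33 fixed, write α = 0.33s, β = 0.67s where s = α+β.
Need P(θ < 0.21) = 0.1 under Beta(0.33s, 0.67s). Normal approximation: (q−m)/√(m(1−m)/s) ≈ z_{0.1} = -1.28, so s ≈ 0.33·0.67·(-1.28)²/(0.21−0.33)² = 25.2.
At s = 25.2: P(θ<0.21) ≈ 0.091. Adjusting to match 0.1 gives s ≈ 23.38.
So α = 0.33·23.38 ≈ 7.72, β = 0.67·23.38 ≈ 15.67.

α ≈ 7.72, β ≈ 15.67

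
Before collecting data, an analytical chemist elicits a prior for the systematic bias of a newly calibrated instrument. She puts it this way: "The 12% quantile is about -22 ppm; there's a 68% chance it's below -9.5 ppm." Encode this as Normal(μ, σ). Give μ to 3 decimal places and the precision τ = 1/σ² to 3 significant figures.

The p-quantile of Normal(μ,σ) is μ + z_p·σ, with z_{0.12} = -1.175 and z_{0.68} = 0.4677.
Eliminate σ: μ = (z₂·x₁ − z₁·x₂)/(z₂ − z₁) = (0.4677·-22 − (-1.175)·-9.5)/1.643 = -13.059.
Then σ = (x₂ − x₁)/(z₂ − z₁) = (-9.5 − -22)/1.643 = 7.609.
Precision τ = 1/σ² = 1/7.609² = 0.0173.

μ = -13.059, τ = 0.0173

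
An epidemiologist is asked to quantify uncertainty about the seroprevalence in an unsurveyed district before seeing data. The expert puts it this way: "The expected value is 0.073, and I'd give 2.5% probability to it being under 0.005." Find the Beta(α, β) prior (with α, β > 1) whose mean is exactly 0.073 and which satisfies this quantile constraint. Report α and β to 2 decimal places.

α ≈ 1.42, β ≈ 18.08

With mean 0.073 fixed, write α = 0.073s, β = 0.927s where s = α+β.
Need P(θ < 0.005) = 0.025 under Beta(0.073s, 0.927s). Normal approximation: (q−m)/√(m(1−m)/s) ≈ z_{0.025} = -1.96, so s ≈ 0.073·0.927·(-1.96)²/(0.005−0.073)² = 56.2.
At s = 56.2: P(θ<0.005) ≈ 0.000. Adjusting to match 0.025 gives s ≈ 19.51.
So α = 0.073·19.51 ≈ 1.42, β = 0.927·19.51 ≈ 18.08.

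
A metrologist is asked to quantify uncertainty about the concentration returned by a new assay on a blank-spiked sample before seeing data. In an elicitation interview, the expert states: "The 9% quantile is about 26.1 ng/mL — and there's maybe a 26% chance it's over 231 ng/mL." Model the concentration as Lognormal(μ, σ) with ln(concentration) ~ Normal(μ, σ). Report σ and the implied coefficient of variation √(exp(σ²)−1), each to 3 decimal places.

If T ~ Lognormal(μ,σ) then ln T ~ Normal(μ,σ), so the p-quantile of ln T is μ + z_p·σ.
ln(26.1) = 3.262 and ln(231) = 5.442; z_{0.09} = -1.341, z_{0.74} = 0.6433.
σ = (5.442 − 3.262)/(0.6433 − (-1.341)) = 1.099.
μ = 3.262 − (-1.341)·1.099 = 4.735.
CV = √(exp(σ²)−1) = √(exp(1.2078)−1) = 1.532.

σ ≈ 1.099, CV ≈ 1.532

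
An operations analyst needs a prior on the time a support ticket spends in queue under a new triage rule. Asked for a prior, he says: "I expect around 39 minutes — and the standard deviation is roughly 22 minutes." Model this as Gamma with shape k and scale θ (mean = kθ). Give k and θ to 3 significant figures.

For Gamma(k, scale θ): mean = kθ, variance = kθ², so CV = 1/√k.
CV = SD/mean = 22/39 = 0.5641, hence k = 1/CV² = 3.14.
Then θ = mean/k = 39/3.14 = 12.4.

k ≈ 3.14, θ ≈ 12.4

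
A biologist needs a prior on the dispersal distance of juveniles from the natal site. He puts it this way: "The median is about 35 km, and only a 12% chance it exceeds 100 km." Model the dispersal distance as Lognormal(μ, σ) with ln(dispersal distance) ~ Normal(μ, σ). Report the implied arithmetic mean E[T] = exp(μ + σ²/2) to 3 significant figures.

If T ~ Lognormal(μ,σ) then ln T ~ Normal(μ,σ), so the p-quantile of ln T is μ + z_p·σ.
ln(35) = 3.555 and ln(100) = 4.605; z_{0.5} = 0, z_{0.88} = 1.175.
σ = (4.605 − 3.555)/(1.175 − (0)) = 0.893.
μ = 3.555 − (0)·0.893 = 3.555.
E[T] = exp(μ + σ²/2) = exp(3.555 + 0.3991) = 52.2 km.

E[T] ≈ 52.2 km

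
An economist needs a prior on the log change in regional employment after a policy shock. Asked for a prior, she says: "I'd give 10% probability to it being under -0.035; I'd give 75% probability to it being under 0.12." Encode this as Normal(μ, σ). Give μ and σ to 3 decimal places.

For Normal(μ,σ), the p-quantile is μ + z_p·σ. Here z_{0.1} = -1.282, z_{0.75} = 0.6745.
So -0.035 = μ − 1.282σ and 0.12 = μ + 0.6745σ.
Subtracting: σ = (0.12 − -0.035)/(0.6745 − (-1.282)) = 0.079.
Then μ = -0.035 − (-1.282)·0.079 = 0.067.

μ = 0.067, σ = 0.079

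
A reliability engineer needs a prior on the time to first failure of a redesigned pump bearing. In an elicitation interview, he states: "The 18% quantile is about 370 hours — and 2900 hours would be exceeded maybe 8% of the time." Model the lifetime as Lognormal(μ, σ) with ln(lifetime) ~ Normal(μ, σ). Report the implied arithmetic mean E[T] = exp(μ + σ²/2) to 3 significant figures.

E[T] ≈ 1240 hours

If T ~ Lognormal(μ,σ) then ln T ~ Normal(μ,σ), so the p-quantile of ln T is μ + z_p·σ.
ln(370) = 5.914 and ln(2900) = 7.972; z_{0.18} = -0.9154, z_{0.92} = 1.405.
σ = (7.972 − 5.914)/(1.405 − (-0.9154)) = 0.887.
μ = 5.914 − (-0.9154)·0.887 = 6.726.
E[T] = exp(μ + σ²/2) = exp(6.726 + 0.3937) = 1240 hours.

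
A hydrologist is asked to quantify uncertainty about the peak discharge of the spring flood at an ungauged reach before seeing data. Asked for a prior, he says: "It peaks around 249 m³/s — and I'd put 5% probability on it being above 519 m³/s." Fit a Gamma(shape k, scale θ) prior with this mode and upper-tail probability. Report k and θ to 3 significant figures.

k ≈ 6.12, θ ≈ 48.6

Gamma(k,θ) with k>1 has mode (k−1)θ, so θ = 249/(k−1).
Need P(X < 519) = 0.95 with θ tied to k this way. Start at k = 2, θ = 249: P(X<519) ≈ 0.616.
Too low — raise k to concentrate. Iterating converges to k ≈ 6.12.
Then θ = 249/(6.12−1) ≈ 48.6.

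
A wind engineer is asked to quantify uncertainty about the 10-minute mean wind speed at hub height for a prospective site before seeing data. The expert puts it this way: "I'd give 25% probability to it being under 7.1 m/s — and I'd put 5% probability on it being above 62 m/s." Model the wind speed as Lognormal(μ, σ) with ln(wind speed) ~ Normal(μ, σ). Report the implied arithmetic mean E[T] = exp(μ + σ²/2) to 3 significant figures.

E[T] ≈ 20.6 m/s

If T ~ Lognormal(μ,σ) then ln T ~ Normal(μ,σ), so the p-quantile of ln T is μ + z_p·σ.
ln(7.1) = 1.96 and ln(62) = 4.127; z_{0.25} = -0.6745, z_{0.95} = 1.645.
σ = (4.127 − 1.96)/(1.645 − (-0.6745)) = 0.934.
μ = 1.96 − (-0.6745)·0.934 = 2.590.
E[T] = exp(μ + σ²/2) = exp(2.590 + 0.4365) = 20.6 m/s.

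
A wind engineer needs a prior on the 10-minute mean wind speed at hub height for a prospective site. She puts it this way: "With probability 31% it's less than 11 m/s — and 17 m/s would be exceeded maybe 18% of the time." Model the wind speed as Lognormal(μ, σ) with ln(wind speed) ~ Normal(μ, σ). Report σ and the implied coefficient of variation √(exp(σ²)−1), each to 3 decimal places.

If T ~ Lognormal(μ,σ) then ln T ~ Normal(μ,σ), so the p-quantile of ln T is μ + z_p·σ.
ln(11) = 2.398 and ln(17) = 2.833; z_{0.31} = -0.4959, z_{0.82} = 0.9154.
σ = (2.833 − 2.398)/(0.9154 − (-0.4959)) = 0.308.
μ = 2.398 − (-0.4959)·0.308 = 2.551.
CV = √(exp(σ²)−1) = √(exp(0.0952)−1) = 0.316.

σ ≈ 0.308, CV ≈ 0.316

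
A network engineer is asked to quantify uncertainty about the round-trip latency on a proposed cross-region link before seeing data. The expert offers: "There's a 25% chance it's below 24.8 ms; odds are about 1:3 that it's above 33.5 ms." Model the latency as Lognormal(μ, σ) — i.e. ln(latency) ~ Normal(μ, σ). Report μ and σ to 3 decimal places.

If T ~ Lognormal(μ,σ) then ln T ~ Normal(μ,σ), so the p-quantile of ln T is μ + z_p·σ.
ln(24.8) = 3.211 and ln(33.5) = 3.512; z_{0.25} = -0.6745, z_{0.75} = 0.6745.
σ = (3.512 − 3.211)/(0.6745 − (-0.6745)) = 0.223.
μ = 3.211 − (-0.6745)·0.223 = 3.361.

μ ≈ 3.361, σ ≈ 0.223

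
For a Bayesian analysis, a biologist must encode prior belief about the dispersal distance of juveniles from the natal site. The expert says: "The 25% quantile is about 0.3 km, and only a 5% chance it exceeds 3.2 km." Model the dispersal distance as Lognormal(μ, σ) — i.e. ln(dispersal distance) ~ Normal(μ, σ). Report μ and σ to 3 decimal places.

If T ~ Lognormal(μ,σ) then ln T ~ Normal(μ,σ), so the p-quantile of ln T is μ + z_p·σ.
ln(0.3) = -1.204 and ln(3.2) = 1.163; z_{0.25} = -0.6745, z_{0.95} = 1.645.
σ = (1.163 − -1.204)/(1.645 − (-0.6745)) = 1.021.
μ = -1.204 − (-0.6745)·1.021 = -0.516.

μ ≈ -0.516, σ ≈ 1.021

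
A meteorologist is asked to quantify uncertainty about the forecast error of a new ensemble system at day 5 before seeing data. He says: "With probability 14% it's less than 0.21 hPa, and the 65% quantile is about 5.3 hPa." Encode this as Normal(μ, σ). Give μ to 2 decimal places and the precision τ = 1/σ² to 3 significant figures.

μ = 3.96, τ = 0.0829

For Normal(μ,σ), the p-quantile is μ + z_p·σ. Here z_{0.14} = -1.08, z_{0.65} = 0.3853.
So 0.21 = μ − 1.08σ and 5.3 = μ + 0.3853σ.
Subtracting: σ = (5.3 − 0.21)/(0.3853 − (-1.08)) = 3.47.
Then μ = 0.21 − (-1.08)·3.47 = 3.96.
Precision τ = 1/σ² = 1/3.473² = 0.0829.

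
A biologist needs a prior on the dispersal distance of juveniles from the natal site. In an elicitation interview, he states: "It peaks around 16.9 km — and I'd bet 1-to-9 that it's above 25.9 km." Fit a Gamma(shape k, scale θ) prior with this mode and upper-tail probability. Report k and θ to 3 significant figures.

Gamma(k,θ) with k>1 has mode (k−1)θ, so θ = 16.9/(k−1).
Need P(X < 25.9) = 0.9 with θ tied to k this way. Start at k = 2, θ = 16.9: P(X<25.9) ≈ 0.453.
Too low — raise k to concentrate. Iterating converges to k ≈ 11.2.
Then θ = 16.9/(11.2−1) ≈ 1.65.

k ≈ 11.2, θ ≈ 1.65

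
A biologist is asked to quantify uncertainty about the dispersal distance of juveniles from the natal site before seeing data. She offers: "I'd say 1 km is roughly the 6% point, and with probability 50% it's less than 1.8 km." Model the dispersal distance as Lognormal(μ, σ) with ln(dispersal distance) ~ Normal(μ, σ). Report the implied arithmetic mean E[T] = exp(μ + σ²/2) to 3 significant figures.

If T ~ Lognormal(μ,σ) then ln T ~ Normal(μ,σ), so the p-quantile of ln T is μ + z_p·σ.
ln(1) = 0 and ln(1.8) = 0.5878; z_{0.06} = -1.555, z_{0.5} = 0.
σ = (0.5878 − 0)/(0 − (-1.555)) = 0.378.
μ = 0 − (-1.555)·0.378 = 0.588.
E[T] = exp(μ + σ²/2) = exp(0.588 + 0.0715) = 1.93 km.

E[T] ≈ 1.93 km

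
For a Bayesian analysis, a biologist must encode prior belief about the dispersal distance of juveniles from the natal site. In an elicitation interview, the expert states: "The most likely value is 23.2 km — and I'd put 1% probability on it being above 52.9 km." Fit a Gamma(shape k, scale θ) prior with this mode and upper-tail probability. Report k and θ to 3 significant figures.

k ≈ 8.04, θ ≈ 3.29

Gamma(k,θ) with k>1 has mode (k−1)θ, so θ = 23.2/(k−1).
Need P(X < 52.9) = 0.99 with θ tied to k this way. Start at k = 2, θ = 23.2: P(X<52.9) ≈ 0.665.
Too low — raise k to concentrate. Iterating converges to k ≈ 8.04.
Then θ = 23.2/(8.04−1) ≈ 3.29.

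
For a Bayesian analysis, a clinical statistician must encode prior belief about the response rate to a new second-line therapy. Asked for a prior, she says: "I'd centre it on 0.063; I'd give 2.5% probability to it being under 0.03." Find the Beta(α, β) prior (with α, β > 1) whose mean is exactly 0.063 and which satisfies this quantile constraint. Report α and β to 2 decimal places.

α ≈ 9.40, β ≈ 139.80

With mean 0.063 fixed, write α = 0.063s, β = 0.937s where s = α+β.
Need P(θ < 0.03) = 0.025 under Beta(0.063s, 0.937s). Normal approximation: (q−m)/√(m(1−m)/s) ≈ z_{0.025} = -1.96, so s ≈ 0.063·0.937·(-1.96)²/(0.03−0.063)² = 208.2.
At s = 208.2: P(θ<0.03) ≈ 0.009. Adjusting to match 0.025 gives s ≈ 149.20.
So α = 0.063·149.20 ≈ 9.40, β = 0.937·149.20 ≈ 139.80.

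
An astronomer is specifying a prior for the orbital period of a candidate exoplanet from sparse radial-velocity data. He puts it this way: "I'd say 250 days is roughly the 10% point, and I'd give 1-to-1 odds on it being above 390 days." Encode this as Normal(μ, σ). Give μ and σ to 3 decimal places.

For Normal(μ,σ), the p-quantile is μ + z_p·σ. Here z_{0.1} = -1.282, z_{0.5} = 0.
So 250 = μ − 1.282σ and 390 = μ + 0σ.
Subtracting: σ = (390 − 250)/(0 − (-1.282)) = 109.243.
Then μ = 250 − (-1.282)·109.243 = 390.000.

μ = 390.000, σ = 109.243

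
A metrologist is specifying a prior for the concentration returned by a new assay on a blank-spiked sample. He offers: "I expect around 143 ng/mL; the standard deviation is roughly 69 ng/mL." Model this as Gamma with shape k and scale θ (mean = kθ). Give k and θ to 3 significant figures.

k ≈ 4.3, θ ≈ 33.3

For Gamma(k, scale θ): mean = kθ, variance = kθ², so CV = 1/√k.
CV = SD/mean = 69/143 = 0.4825, hence k = 1/CV² = 4.3.
Then θ = mean/k = 143/4.3 = 33.3.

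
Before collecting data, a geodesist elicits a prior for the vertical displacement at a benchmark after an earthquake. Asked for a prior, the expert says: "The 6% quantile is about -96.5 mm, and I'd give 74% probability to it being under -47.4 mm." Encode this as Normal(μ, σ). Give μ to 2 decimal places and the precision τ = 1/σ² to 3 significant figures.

The p-quantile of Normal(μ,σ) is μ + z_p·σ, with z_{0.06} = -1.555 and z_{0.74} = 0.6433.
Eliminate σ: μ = (z₂·x₁ − z₁·x₂)/(z₂ − z₁) = (0.6433·-96.5 − (-1.555)·-47.4)/2.198 = -61.77.
Then σ = (x₂ − x₁)/(z₂ − z₁) = (-47.4 − -96.5)/2.198 = 22.34.
Precision τ = 1/σ² = 1/22.34² = 0.002.

μ = -61.77, τ = 0.002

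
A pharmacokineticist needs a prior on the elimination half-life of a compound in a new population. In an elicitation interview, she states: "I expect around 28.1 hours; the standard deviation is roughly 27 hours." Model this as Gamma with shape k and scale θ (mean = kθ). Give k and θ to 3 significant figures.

For Gamma(k, scale θ): mean = kθ, variance = kθ², so CV = 1/√k.
CV = SD/mean = 27/28.1 = 0.9609, hence k = 1/CV² = 1.08.
Then θ = mean/k = 28.1/1.08 = 25.9.

k ≈ 1.08, θ ≈ 25.9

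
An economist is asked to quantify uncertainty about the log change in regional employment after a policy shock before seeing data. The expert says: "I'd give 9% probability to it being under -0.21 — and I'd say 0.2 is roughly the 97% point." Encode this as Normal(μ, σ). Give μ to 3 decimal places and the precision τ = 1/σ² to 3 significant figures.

μ = -0.039, τ = 61.7

The p-quantile of Normal(μ,σ) is μ + z_p·σ, with z_{0.09} = -1.341 and z_{0.97} = 1.881.
Eliminate σ: μ = (z₂·x₁ − z₁·x₂)/(z₂ − z₁) = (1.881·-0.21 − (-1.341)·0.2)/3.222 = -0.039.
Then σ = (x₂ − x₁)/(z₂ − z₁) = (0.2 − -0.21)/3.222 = 0.127.
Precision τ = 1/σ² = 1/0.1273² = 61.7.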